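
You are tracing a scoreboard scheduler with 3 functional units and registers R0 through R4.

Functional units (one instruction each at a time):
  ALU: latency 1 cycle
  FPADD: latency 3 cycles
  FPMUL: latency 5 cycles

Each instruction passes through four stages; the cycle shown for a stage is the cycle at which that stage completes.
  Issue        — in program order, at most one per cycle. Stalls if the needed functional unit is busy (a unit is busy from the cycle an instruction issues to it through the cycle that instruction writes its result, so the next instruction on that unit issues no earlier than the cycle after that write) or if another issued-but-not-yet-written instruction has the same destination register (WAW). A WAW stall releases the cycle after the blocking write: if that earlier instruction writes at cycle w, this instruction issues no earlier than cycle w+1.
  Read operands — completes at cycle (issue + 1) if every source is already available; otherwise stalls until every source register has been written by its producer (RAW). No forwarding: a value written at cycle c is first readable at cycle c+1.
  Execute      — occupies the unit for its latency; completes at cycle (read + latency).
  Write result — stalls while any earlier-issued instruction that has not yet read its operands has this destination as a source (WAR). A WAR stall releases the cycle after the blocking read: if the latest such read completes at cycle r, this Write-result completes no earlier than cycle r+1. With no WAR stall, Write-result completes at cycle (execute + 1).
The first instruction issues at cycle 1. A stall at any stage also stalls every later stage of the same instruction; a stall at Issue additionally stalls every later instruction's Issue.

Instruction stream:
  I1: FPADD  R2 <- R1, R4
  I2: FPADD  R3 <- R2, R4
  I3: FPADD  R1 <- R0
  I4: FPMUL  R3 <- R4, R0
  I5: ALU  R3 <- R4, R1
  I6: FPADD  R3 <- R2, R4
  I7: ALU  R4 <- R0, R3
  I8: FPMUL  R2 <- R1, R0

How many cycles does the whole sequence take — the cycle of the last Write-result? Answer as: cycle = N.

t=1  I1 issues→FPADD
t=2  I1 reads
t=5  I1 exec-done
t=6  I1 writes R2
t=7  I2 issues→FPADD
t=8  I2 reads
t=11  I2 exec-done
t=12  I2 writes R3
t=13  I3 issues→FPADD
t=14  I3 reads; I4 issues→FPMUL
t=15  I4 reads
t=17  I3 exec-done
t=18  I3 writes R1
t=20  I4 exec-done
t=21  I4 writes R3
t=22  I5 issues→ALU
t=23  I5 reads
t=24  I5 exec-done
t=25  I5 writes R3
t=26  I6 issues→FPADD
t=27  I6 reads; I7 issues→ALU
t=28  I8 issues→FPMUL
t=29  I8 reads
t=30  I6 exec-done
t=31  I6 writes R3
t=32  I7 reads
t=33  I7 exec-done
t=34  I7 writes R4; I8 exec-done
t=35  I8 writes R2

cycle = 35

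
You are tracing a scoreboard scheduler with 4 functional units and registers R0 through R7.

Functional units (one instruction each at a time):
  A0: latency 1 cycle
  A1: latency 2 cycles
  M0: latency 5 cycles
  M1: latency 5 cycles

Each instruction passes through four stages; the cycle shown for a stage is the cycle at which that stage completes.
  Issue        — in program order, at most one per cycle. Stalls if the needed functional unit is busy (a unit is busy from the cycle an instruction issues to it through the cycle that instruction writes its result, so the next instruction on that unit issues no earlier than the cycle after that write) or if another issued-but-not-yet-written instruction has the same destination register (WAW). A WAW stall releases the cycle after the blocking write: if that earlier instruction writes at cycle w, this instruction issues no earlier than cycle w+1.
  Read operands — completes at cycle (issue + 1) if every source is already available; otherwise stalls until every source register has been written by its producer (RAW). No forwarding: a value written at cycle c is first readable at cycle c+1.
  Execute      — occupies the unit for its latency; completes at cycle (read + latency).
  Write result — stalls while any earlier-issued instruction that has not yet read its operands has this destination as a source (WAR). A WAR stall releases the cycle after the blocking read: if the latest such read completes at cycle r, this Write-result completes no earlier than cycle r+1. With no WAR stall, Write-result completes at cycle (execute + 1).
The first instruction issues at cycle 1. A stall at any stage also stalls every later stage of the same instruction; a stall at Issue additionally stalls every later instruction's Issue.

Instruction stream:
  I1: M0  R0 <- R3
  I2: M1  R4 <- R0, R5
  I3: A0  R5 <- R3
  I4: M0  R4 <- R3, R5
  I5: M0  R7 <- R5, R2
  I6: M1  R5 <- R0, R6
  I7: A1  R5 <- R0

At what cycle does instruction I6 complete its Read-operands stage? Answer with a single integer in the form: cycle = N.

I1  is:1  ro:2  ex:7  wr:8
I2  is:2  ro:9  ex:14  wr:15  — RAW R0: wait I1 write@8
I3  is:3  ro:4  ex:5  wr:10  — WAR R5: wait I2 read@9
I4  is:16  ro:17  ex:22  wr:23  — WAW R4: wait I2 write@15
I5  is:24  ro:25  ex:30  wr:31  — struct: M0 busy until I4 writes@23
I6  is:25  ro:26  ex:31  wr:32
I7  is:33  ro:34  ex:36  wr:37  — WAW R5: wait I6 write@32

cycle = 26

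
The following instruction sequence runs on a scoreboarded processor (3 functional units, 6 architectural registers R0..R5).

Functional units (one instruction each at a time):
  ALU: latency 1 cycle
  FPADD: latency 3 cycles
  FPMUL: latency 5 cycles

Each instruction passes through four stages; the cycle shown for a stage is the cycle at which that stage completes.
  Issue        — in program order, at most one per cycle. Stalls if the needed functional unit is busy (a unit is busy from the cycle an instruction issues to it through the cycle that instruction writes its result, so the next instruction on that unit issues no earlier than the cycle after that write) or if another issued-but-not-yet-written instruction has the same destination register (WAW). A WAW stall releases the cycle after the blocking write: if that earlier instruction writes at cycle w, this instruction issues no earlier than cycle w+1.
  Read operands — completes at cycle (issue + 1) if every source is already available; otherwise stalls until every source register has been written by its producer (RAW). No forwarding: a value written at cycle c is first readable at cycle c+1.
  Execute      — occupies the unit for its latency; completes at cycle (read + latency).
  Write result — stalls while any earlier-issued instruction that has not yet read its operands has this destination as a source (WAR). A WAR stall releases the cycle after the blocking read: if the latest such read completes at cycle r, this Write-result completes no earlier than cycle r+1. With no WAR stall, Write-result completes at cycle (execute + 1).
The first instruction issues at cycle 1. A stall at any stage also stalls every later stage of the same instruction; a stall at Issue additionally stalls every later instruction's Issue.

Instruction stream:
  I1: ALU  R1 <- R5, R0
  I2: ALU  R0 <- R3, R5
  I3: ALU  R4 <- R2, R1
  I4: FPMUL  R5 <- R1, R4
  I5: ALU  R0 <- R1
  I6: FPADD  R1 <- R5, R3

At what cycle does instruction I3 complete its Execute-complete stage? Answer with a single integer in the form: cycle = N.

cycle = 11

[1] I1→ALU
[2] I1 RO
[3] I1 EX
[4] I1 WR R1
[5] I2→ALU
[6] I2 RO
[7] I2 EX
[8] I2 WR R0
[9] I3→ALU
[10] I3 RO; I4→FPMUL
[11] I3 EX
[12] I3 WR R4
[13] I4 RO; I5→ALU
[14] I5 RO; I6→FPADD
[15] I5 EX
[16] I5 WR R0
[18] I4 EX
[19] I4 WR R5
[20] I6 RO
[23] I6 EX
[24] I6 WR R1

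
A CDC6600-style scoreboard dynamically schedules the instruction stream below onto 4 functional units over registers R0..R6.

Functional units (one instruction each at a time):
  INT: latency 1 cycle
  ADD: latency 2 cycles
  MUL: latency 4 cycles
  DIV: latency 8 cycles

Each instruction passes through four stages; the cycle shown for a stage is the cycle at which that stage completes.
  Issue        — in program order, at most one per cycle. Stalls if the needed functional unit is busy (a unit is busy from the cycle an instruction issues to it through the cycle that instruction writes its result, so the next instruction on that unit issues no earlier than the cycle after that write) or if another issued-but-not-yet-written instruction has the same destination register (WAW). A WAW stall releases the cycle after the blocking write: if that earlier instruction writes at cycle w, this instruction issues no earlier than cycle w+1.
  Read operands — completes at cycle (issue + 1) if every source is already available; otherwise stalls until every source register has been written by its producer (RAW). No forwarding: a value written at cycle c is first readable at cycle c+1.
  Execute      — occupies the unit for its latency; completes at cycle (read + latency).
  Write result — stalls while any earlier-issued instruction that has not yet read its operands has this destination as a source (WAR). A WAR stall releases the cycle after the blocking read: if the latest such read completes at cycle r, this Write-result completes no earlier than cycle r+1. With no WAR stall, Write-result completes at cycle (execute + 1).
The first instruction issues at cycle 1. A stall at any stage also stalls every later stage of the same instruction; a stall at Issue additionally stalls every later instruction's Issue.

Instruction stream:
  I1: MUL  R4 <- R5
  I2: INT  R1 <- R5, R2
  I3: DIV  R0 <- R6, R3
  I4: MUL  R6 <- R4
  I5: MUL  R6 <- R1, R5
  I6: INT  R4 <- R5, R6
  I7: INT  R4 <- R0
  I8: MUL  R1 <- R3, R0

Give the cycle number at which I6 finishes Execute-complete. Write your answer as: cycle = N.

cycle 1: I1 dispatched to MUL
cycle 2: I1 operands ready | I2 dispatched to INT
cycle 3: I2 operands ready | I3 dispatched to DIV
cycle 4: I2 complete | I3 operands ready
cycle 5: R1←I2
cycle 6: I1 complete
cycle 7: R4←I1
cycle 8: I4 dispatched to MUL
cycle 9: I4 operands ready
cycle 12: I3 complete
cycle 13: R0←I3 | I4 complete
cycle 14: R6←I4
cycle 15: I5 dispatched to MUL
cycle 16: I5 operands ready | I6 dispatched to INT
cycle 20: I5 complete
cycle 21: R6←I5
cycle 22: I6 operands ready
cycle 23: I6 complete
cycle 24: R4←I6
cycle 25: I7 dispatched to INT
cycle 26: I7 operands ready | I8 dispatched to MUL
cycle 27: I7 complete | I8 operands ready
cycle 28: R4←I7
cycle 31: I8 complete
cycle 32: R1←I8

cycle = 23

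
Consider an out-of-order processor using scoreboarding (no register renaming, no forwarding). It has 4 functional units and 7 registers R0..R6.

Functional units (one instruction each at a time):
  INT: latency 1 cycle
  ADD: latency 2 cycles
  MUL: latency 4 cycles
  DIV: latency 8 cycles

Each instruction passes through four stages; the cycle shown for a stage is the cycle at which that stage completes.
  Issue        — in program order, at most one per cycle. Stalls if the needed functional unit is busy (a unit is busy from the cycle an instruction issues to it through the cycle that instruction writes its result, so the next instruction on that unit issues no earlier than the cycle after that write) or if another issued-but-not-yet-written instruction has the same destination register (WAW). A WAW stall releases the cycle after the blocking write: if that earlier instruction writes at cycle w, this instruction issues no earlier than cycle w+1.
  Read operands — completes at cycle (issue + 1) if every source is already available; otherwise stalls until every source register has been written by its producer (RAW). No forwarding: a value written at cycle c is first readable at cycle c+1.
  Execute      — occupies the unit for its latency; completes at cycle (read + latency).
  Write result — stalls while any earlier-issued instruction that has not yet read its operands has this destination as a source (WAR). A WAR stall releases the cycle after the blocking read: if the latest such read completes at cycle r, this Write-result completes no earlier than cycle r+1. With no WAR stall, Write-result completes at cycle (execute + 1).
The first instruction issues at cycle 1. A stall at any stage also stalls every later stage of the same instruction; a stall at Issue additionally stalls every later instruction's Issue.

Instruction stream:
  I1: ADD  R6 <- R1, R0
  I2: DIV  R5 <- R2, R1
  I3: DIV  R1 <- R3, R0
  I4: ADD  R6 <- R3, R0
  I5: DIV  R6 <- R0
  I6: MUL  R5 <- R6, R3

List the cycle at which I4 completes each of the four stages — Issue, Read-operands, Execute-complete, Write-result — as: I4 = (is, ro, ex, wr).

I4 = (14, 15, 17, 18)

I1  is:1  ro:2  ex:4  wr:5
I2  is:2  ro:3  ex:11  wr:12
I3  is:13  ro:14  ex:22  wr:23  — struct: DIV busy until I2 writes@12
I4  is:14  ro:15  ex:17  wr:18
I5  is:24  ro:25  ex:33  wr:34  — struct: DIV busy until I3 writes@23
I6  is:25  ro:35  ex:39  wr:40  — RAW R6: wait I5 write@34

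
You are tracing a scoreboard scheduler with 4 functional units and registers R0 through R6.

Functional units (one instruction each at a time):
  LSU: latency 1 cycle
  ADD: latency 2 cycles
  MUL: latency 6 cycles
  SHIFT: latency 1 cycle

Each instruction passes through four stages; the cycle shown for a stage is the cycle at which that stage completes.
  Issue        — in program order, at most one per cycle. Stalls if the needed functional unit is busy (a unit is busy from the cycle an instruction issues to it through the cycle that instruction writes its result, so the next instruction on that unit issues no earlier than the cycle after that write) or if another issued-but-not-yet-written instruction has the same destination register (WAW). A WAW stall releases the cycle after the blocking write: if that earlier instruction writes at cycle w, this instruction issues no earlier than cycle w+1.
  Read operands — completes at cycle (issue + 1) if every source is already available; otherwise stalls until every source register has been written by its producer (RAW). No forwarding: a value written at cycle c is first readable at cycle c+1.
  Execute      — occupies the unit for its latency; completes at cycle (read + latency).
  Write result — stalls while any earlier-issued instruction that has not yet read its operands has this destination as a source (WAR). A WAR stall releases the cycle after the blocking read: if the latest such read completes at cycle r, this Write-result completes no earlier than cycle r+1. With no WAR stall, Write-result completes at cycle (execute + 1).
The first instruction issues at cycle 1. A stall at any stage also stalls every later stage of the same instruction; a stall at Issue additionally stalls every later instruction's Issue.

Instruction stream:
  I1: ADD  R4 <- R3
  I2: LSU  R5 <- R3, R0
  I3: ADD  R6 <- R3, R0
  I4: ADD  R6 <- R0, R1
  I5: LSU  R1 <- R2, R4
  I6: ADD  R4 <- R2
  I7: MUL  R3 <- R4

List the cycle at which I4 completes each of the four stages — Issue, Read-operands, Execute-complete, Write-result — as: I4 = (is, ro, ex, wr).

I4 = (11, 12, 14, 15)

c1: I1 dispatched to ADD
c2: I1 operands ready · I2 dispatched to LSU
c3: I2 operands ready
c4: I1 complete · I2 complete
c5: R4←I1 · R5←I2
c6: I3 dispatched to ADD
c7: I3 operands ready
c9: I3 complete
c10: R6←I3
c11: I4 dispatched to ADD
c12: I4 operands ready · I5 dispatched to LSU
c13: I5 operands ready
c14: I4 complete · I5 complete
c15: R6←I4 · R1←I5
c16: I6 dispatched to ADD
c17: I6 operands ready · I7 dispatched to MUL
c19: I6 complete
c20: R4←I6
c21: I7 operands ready
c27: I7 complete
c28: R3←I7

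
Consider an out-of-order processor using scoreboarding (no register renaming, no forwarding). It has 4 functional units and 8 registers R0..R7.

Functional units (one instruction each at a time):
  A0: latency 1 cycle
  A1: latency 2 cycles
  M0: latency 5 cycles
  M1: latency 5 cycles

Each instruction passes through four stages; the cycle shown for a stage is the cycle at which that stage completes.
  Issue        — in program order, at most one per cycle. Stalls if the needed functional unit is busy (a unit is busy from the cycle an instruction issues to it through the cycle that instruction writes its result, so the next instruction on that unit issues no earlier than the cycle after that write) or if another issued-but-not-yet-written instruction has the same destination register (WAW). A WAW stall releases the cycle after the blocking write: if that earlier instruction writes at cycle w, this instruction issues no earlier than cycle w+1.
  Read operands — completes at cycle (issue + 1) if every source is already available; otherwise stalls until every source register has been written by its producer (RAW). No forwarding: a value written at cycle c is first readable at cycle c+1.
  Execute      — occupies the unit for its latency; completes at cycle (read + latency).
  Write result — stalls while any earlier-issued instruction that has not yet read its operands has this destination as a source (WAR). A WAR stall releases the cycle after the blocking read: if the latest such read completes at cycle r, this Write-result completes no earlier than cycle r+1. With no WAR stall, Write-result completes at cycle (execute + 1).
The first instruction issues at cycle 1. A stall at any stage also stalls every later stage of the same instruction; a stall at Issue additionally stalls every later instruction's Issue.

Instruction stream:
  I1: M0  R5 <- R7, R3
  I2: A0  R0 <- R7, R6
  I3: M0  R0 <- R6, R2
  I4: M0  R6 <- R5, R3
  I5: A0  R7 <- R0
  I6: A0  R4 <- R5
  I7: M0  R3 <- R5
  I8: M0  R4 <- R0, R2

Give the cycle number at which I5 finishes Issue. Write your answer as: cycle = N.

cycle = 18

I1: IS=1 RO=2 EX=7 WR=8
I2: IS=2 RO=3 EX=4 WR=5
I3: IS=9 RO=10 EX=15 WR=16  [struct: M0 busy until I1 writes@8]
I4: IS=17 RO=18 EX=23 WR=24  [struct: M0 busy until I3 writes@16]
I5: IS=18 RO=19 EX=20 WR=21
I6: IS=22 RO=23 EX=24 WR=25  [struct: A0 busy until I5 writes@21]
I7: IS=25 RO=26 EX=31 WR=32  [struct: M0 busy until I4 writes@24]
I8: IS=33 RO=34 EX=39 WR=40  [struct: M0 busy until I7 writes@32]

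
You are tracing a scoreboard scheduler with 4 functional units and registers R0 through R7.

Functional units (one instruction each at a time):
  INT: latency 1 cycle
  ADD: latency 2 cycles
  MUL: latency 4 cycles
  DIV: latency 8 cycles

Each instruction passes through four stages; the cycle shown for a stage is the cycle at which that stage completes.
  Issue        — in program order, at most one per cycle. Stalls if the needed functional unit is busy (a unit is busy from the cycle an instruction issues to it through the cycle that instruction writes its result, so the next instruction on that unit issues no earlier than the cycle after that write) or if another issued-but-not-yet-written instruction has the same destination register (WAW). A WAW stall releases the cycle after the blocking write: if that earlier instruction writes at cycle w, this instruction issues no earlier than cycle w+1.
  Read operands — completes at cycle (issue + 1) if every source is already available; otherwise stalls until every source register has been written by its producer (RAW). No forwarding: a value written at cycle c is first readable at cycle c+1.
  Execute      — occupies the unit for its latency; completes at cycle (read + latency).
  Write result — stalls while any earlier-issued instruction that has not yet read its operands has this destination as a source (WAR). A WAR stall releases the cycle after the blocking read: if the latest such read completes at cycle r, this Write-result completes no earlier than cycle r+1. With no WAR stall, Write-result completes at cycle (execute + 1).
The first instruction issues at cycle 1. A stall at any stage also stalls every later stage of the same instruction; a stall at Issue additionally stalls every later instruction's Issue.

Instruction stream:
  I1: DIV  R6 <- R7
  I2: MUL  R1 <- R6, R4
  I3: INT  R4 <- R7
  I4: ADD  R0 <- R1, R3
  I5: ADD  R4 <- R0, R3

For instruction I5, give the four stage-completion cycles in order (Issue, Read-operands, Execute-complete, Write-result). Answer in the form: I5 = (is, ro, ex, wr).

I5 = (22, 23, 25, 26)

[I1] 1/2/10/11
[I2] 2/12/16/17  (RAW R6: wait I1 write@11)
[I3] 3/4/5/13  (WAR R4: wait I2 read@12)
[I4] 4/18/20/21  (RAW R1: wait I2 write@17)
[I5] 22/23/25/26  (struct: ADD busy until I4 writes@21)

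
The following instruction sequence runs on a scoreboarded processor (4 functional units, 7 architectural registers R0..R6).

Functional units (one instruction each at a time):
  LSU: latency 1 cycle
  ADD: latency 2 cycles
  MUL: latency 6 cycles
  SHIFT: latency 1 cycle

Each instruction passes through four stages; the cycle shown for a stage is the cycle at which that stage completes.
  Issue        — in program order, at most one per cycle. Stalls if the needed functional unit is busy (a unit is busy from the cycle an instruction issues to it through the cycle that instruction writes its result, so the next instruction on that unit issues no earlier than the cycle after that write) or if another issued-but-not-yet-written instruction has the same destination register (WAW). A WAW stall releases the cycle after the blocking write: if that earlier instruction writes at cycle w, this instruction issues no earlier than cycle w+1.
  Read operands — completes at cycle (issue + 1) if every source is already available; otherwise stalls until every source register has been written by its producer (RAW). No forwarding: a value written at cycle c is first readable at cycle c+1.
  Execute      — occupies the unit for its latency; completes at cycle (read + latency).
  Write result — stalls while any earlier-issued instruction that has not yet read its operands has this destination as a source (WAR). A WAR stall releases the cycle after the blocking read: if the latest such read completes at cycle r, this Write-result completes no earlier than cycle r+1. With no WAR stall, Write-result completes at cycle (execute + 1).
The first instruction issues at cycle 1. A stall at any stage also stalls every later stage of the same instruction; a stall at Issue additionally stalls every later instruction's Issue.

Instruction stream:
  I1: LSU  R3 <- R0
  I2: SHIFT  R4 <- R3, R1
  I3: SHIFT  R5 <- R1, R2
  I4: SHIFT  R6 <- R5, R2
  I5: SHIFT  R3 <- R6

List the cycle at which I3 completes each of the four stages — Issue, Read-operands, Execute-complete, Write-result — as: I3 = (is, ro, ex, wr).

t=1  I1 issues→LSU
t=2  I1 reads; I2 issues→SHIFT
t=3  I1 exec-done
t=4  I1 writes R3
t=5  I2 reads
t=6  I2 exec-done
t=7  I2 writes R4
t=8  I3 issues→SHIFT
t=9  I3 reads
t=10  I3 exec-done
t=11  I3 writes R5
t=12  I4 issues→SHIFT
t=13  I4 reads
t=14  I4 exec-done
t=15  I4 writes R6
t=16  I5 issues→SHIFT
t=17  I5 reads
t=18  I5 exec-done
t=19  I5 writes R3

I3 = (8, 9, 10, 11)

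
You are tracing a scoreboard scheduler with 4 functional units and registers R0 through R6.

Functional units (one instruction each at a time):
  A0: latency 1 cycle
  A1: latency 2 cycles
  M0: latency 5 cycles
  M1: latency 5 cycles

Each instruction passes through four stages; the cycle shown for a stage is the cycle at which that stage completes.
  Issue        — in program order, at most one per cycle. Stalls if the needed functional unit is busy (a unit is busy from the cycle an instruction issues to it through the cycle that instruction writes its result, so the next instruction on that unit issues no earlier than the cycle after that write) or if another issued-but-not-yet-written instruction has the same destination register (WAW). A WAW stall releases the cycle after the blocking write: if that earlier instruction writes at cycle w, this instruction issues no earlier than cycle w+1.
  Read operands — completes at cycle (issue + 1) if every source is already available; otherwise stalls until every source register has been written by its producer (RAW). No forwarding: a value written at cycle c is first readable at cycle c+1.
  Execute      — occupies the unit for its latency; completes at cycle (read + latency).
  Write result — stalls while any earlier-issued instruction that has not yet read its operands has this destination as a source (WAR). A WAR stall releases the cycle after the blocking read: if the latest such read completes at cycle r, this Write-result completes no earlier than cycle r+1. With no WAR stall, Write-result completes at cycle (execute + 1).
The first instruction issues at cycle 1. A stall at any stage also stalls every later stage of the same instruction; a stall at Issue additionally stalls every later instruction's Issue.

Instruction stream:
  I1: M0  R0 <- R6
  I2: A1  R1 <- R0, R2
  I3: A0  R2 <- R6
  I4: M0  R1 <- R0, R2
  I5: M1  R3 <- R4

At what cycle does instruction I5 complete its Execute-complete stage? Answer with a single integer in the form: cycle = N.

c1: I1 dispatched to M0
c2: I1 operands ready | I2 dispatched to A1
c3: I3 dispatched to A0
c4: I3 operands ready
c5: I3 complete
c7: I1 complete
c8: R0←I1
c9: I2 operands ready
c10: R2←I3
c11: I2 complete
c12: R1←I2
c13: I4 dispatched to M0
c14: I4 operands ready | I5 dispatched to M1
c15: I5 operands ready
c19: I4 complete
c20: R1←I4 | I5 complete
c21: R3←I5

cycle = 20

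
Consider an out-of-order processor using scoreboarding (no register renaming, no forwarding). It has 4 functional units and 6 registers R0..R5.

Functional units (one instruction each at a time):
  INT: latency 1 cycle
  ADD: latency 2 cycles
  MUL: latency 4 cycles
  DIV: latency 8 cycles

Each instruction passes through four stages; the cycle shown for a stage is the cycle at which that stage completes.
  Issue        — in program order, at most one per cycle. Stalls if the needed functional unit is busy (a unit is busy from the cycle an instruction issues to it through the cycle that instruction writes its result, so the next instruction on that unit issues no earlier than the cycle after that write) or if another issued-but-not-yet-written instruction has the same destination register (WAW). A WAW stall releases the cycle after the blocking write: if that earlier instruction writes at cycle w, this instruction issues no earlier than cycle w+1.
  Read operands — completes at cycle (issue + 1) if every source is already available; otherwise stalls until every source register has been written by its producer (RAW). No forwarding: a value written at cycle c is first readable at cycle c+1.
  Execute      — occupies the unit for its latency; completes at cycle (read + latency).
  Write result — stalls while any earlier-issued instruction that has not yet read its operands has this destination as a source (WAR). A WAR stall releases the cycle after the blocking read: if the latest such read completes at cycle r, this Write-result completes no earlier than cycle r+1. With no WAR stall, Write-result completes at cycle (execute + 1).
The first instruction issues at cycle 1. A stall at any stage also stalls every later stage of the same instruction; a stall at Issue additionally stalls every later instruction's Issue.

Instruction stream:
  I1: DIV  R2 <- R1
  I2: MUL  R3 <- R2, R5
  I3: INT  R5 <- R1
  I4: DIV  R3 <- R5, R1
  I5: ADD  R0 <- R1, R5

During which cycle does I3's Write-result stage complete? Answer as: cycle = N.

cycle = 13

[1] I1 dispatched to DIV
[2] I1 operands ready | I2 dispatched to MUL
[3] I3 dispatched to INT
[4] I3 operands ready
[5] I3 complete
[10] I1 complete
[11] R2←I1
[12] I2 operands ready
[13] R5←I3
[16] I2 complete
[17] R3←I2
[18] I4 dispatched to DIV
[19] I4 operands ready | I5 dispatched to ADD
[20] I5 operands ready
[22] I5 complete
[23] R0←I5
[27] I4 complete
[28] R3←I4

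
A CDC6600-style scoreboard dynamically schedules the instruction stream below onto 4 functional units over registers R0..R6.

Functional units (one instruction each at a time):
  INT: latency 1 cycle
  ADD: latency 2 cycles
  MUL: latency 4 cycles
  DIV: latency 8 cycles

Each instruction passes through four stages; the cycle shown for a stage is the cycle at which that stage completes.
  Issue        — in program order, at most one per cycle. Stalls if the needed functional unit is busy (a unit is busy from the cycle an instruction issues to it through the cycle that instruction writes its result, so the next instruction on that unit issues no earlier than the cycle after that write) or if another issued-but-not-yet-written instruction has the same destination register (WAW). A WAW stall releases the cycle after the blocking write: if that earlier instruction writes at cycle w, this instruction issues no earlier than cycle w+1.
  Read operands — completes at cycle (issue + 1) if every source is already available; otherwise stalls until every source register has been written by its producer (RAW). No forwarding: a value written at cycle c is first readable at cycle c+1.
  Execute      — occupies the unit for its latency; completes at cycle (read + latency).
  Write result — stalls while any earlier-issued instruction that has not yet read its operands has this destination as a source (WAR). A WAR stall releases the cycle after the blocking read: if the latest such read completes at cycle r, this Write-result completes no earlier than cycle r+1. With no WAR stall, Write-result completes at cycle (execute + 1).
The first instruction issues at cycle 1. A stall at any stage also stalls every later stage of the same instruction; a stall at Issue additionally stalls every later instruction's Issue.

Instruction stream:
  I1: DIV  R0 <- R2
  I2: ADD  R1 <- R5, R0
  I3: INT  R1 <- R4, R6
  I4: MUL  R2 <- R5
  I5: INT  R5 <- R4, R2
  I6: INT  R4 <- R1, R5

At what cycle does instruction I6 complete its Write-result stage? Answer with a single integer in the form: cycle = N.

cycle = 30

[1] I1 dispatched to DIV
[2] I1 operands ready, I2 dispatched to ADD
[10] I1 complete
[11] R0←I1
[12] I2 operands ready
[14] I2 complete
[15] R1←I2
[16] I3 dispatched to INT
[17] I3 operands ready, I4 dispatched to MUL
[18] I3 complete, I4 operands ready
[19] R1←I3
[20] I5 dispatched to INT
[22] I4 complete
[23] R2←I4
[24] I5 operands ready
[25] I5 complete
[26] R5←I5
[27] I6 dispatched to INT
[28] I6 operands ready
[29] I6 complete
[30] R4←I6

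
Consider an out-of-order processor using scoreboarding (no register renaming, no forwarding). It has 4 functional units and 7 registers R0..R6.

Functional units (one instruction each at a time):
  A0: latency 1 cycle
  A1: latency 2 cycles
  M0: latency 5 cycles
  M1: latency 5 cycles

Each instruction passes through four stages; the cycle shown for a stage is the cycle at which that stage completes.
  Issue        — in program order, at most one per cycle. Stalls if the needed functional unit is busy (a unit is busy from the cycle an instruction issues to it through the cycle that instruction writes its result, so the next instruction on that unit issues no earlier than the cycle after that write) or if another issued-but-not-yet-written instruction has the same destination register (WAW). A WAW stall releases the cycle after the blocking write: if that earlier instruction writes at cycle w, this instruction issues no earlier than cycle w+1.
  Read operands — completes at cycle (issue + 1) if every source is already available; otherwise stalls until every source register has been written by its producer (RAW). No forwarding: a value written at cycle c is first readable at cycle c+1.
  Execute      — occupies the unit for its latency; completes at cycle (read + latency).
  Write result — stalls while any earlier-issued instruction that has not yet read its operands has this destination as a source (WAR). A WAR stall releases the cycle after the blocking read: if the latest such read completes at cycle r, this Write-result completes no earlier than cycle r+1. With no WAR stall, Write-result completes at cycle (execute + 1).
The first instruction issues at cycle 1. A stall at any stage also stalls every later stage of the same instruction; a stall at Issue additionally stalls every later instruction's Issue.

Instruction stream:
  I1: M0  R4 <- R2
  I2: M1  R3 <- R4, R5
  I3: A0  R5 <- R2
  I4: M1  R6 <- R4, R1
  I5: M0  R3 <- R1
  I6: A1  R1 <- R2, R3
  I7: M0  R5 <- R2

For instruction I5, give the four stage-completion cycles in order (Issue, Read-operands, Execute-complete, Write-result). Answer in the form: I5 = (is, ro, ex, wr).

c1: I1 dispatched to M0
c2: I1 operands ready · I2 dispatched to M1
c3: I3 dispatched to A0
c4: I3 operands ready
c5: I3 complete
c7: I1 complete
c8: R4←I1
c9: I2 operands ready
c10: R5←I3
c14: I2 complete
c15: R3←I2
c16: I4 dispatched to M1
c17: I4 operands ready · I5 dispatched to M0
c18: I5 operands ready · I6 dispatched to A1
c22: I4 complete
c23: R6←I4 · I5 complete
c24: R3←I5
c25: I6 operands ready · I7 dispatched to M0
c26: I7 operands ready
c27: I6 complete
c28: R1←I6
c31: I7 complete
c32: R5←I7

I5 = (17, 18, 23, 24)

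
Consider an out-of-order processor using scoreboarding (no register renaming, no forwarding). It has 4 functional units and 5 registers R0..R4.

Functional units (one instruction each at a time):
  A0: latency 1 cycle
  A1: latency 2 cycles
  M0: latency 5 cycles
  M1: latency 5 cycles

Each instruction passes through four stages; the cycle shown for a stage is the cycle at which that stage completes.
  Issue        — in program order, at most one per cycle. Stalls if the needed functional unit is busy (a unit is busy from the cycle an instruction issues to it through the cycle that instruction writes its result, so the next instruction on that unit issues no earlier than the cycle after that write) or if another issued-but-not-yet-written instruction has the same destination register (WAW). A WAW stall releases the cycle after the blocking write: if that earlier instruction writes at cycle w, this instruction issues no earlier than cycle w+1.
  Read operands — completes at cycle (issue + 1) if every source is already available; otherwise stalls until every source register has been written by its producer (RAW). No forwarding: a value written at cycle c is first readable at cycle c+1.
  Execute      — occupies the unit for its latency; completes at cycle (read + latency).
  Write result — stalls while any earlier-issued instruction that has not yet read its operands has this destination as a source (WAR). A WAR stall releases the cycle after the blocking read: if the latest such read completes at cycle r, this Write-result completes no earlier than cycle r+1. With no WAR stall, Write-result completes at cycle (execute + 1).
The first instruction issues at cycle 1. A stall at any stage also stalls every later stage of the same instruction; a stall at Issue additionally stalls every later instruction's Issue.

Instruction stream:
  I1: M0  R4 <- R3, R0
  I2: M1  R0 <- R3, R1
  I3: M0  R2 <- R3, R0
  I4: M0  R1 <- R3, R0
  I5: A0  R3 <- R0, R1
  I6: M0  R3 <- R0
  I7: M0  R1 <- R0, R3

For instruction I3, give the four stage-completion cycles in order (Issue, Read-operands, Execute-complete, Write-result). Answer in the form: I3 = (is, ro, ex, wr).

I3 = (9, 10, 15, 16)

I1: IS=1 RO=2 EX=7 WR=8
I2: IS=2 RO=3 EX=8 WR=9
I3: IS=9 RO=10 EX=15 WR=16  [struct: M0 busy until I1 writes@8]
I4: IS=17 RO=18 EX=23 WR=24  [struct: M0 busy until I3 writes@16]
I5: IS=18 RO=25 EX=26 WR=27  [RAW R1: wait I4 write@24]
I6: IS=28 RO=29 EX=34 WR=35  [WAW R3: wait I5 write@27]
I7: IS=36 RO=37 EX=42 WR=43  [struct: M0 busy until I6 writes@35]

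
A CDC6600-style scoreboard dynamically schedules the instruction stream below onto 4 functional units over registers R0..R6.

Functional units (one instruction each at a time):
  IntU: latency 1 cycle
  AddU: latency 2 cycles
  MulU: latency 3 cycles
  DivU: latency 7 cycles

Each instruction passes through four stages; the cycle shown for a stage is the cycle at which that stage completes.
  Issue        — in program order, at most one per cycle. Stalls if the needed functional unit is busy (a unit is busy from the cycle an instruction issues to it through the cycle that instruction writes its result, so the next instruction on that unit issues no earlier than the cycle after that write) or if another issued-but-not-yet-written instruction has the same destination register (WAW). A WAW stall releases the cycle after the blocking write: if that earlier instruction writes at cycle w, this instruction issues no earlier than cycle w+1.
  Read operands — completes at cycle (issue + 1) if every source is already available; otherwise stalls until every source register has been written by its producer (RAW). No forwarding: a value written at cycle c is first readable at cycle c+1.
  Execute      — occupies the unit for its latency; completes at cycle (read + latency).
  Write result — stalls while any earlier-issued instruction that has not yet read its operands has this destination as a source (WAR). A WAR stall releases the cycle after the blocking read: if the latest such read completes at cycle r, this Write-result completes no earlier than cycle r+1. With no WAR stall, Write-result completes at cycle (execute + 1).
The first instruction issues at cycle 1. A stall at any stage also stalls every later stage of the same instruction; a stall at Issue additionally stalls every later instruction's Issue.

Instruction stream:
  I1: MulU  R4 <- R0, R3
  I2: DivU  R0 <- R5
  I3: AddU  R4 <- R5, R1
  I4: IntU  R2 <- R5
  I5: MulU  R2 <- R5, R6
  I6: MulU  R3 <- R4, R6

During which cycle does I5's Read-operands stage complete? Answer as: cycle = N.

cycle = 13

I1 -> (1, 2, 5, 6)
I2 -> (2, 3, 10, 11)
I3 -> (7, 8, 10, 11)  // WAW R4: wait I1 write@6
I4 -> (8, 9, 10, 11)
I5 -> (12, 13, 16, 17)  // WAW R2: wait I4 write@11
I6 -> (18, 19, 22, 23)  // struct: MulU busy until I5 writes@17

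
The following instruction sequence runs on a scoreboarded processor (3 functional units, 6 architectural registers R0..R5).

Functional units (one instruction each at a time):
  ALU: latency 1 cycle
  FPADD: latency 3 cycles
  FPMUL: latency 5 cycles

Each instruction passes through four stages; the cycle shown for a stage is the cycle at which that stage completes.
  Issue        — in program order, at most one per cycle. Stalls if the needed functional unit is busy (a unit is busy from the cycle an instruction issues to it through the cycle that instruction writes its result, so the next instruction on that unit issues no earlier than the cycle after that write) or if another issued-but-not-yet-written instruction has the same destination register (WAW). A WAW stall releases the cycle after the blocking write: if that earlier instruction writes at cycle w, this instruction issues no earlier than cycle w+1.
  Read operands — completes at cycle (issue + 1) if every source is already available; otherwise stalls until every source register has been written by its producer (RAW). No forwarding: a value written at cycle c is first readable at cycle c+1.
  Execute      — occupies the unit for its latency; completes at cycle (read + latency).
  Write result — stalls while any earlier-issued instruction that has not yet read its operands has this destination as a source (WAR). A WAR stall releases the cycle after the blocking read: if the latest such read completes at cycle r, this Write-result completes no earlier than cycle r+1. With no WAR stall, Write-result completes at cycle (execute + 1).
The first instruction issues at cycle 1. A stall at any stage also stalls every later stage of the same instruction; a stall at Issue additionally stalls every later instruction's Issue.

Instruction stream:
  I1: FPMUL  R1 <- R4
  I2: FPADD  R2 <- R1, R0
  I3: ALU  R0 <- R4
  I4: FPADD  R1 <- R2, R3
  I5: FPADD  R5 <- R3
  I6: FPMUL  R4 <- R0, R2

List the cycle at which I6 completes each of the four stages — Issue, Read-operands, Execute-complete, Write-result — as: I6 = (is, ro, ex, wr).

cycle 1: I1 issues→FPMUL
cycle 2: I1 reads; I2 issues→FPADD
cycle 3: I3 issues→ALU
cycle 4: I3 reads
cycle 5: I3 exec-done
cycle 7: I1 exec-done
cycle 8: I1 writes R1
cycle 9: I2 reads
cycle 10: I3 writes R0
cycle 12: I2 exec-done
cycle 13: I2 writes R2
cycle 14: I4 issues→FPADD
cycle 15: I4 reads
cycle 18: I4 exec-done
cycle 19: I4 writes R1
cycle 20: I5 issues→FPADD
cycle 21: I5 reads; I6 issues→FPMUL
cycle 22: I6 reads
cycle 24: I5 exec-done
cycle 25: I5 writes R5
cycle 27: I6 exec-done
cycle 28: I6 writes R4

I6 = (21, 22, 27, 28)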